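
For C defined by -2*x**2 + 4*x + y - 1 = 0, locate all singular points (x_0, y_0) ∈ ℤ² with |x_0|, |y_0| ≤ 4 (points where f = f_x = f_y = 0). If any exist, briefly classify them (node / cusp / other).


No singular points in the scanned grid; C is smooth there.

Compute partial derivatives:
  f_x = 4 - 4*x.
  f_y = 1.
f_y = 1 is a nonzero constant, so f_y never vanishes: no point (x, y) can satisfy f = f_x = f_y = 0. In particular no (x, y) ∈ {−4, ..., 4}² is singular; the curve is smooth.


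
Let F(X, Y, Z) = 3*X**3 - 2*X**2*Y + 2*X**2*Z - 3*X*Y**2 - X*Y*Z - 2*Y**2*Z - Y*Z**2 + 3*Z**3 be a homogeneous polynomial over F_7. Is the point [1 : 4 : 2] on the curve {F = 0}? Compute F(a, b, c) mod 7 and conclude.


F(1,4,2) ≡ 6 (mod 7); P is NOT on the curve.

Evaluate F(1, 4, 2) term-by-term (mod 7).
  3*X**3 ↦ 3·1·1·1 = 3
  -2*X**2*Y ↦ -2·1·4·1 = -8
  2*X**2*Z ↦ 2·1·1·2 = 4
  -3*X*Y**2 ↦ -3·1·16·1 = -48
  -X*Y*Z ↦ -1·1·4·2 = -8
  -2*Y**2*Z ↦ -2·1·16·2 = -64
  -Y*Z**2 ↦ -1·1·4·4 = -16
  3*Z**3 ↦ 3·1·1·8 = 24
Sum: F(1, 4, 2) = (3) + (-8) + (4) + (-48) + (-8) + (-64) + (-16) + (24) = -113.
Reducing mod 7: -113 ≡ 6 (mod 7).
Since F(a, b, c) ≡ 6 ≠ 0 (mod 7), P does NOT lie on the curve.


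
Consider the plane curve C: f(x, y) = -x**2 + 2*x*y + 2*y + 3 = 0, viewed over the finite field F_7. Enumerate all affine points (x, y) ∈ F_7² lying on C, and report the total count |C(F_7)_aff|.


Affine F_7-points: {(0, 2), (1, 3), (2, 6), (3, 6), (4, 2), (5, 3)}; count = 6.

For each of the 49 pairs (x, y) ∈ F_7², evaluate f(x, y) mod 7. Record the zeros.
  x = 0: [0↦3, 1↦5, 2↦0, 3↦2, 4↦4, 5↦6, 6↦1]  zeros at y ∈ {2}
  x = 1: [0↦2, 1↦6, 2↦3, 3↦0, 4↦4, 5↦1, 6↦5]  zeros at y ∈ {3}
  x = 2: [0↦6, 1↦5, 2↦4, 3↦3, 4↦2, 5↦1, 6↦0]  zeros at y ∈ {6}
  x = 3: [0↦1, 1↦2, 2↦3, 3↦4, 4↦5, 5↦6, 6↦0]  zeros at y ∈ {6}
  x = 4: [0↦1, 1↦4, 2↦0, 3↦3, 4↦6, 5↦2, 6↦5]  zeros at y ∈ {2}
  x = 5: [0↦6, 1↦4, 2↦2, 3↦0, 4↦5, 5↦3, 6↦1]  zeros at y ∈ {3}
  x = 6: [0↦2, 1↦2, 2↦2, 3↦2, 4↦2, 5↦2, 6↦2]  zeros at y ∈ ∅
Collecting zeros: affine points = {(0, 2), (1, 3), (2, 6), (3, 6), (4, 2), (5, 3)}.
Total count |C(F_7)_aff| = 6.


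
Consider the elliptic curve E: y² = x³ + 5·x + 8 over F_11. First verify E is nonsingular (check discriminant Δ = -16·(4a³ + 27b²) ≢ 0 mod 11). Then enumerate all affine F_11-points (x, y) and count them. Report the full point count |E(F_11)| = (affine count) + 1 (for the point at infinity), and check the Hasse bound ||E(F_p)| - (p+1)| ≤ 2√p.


Affine points = {(1, 5), (1, 6), (2, 2), (2, 9), (4, 2), (4, 9), (5, 2), (5, 9), (6, 1), (6, 10), (7, 1), (7, 10), (9, 1), (9, 10)}; affine count = 14; |E(F_11)| = 15.

Discriminant check: Δ ∝ 4a³ + 27b² = 4·5³ + 27·8² = 4·125 + 27·64 ≡ 6 (mod 11). Nonzero ⇒ E is nonsingular.
For each x ∈ F_11, compute rhs = x³ + 5·x + 8 mod 11, then count y ∈ F_11 with y² ≡ rhs.
  x = 0: rhs = 8, matching y values: none (0 points).
  x = 1: rhs = 3, matching y values: 5, 6 (2 points).
  x = 2: rhs = 4, matching y values: 2, 9 (2 points).
  x = 3: rhs = 6, matching y values: none (0 points).
  x = 4: rhs = 4, matching y values: 2, 9 (2 points).
  x = 5: rhs = 4, matching y values: 2, 9 (2 points).
  x = 6: rhs = 1, matching y values: 1, 10 (2 points).
  x = 7: rhs = 1, matching y values: 1, 10 (2 points).
  x = 8: rhs = 10, matching y values: none (0 points).
  x = 9: rhs = 1, matching y values: 1, 10 (2 points).
  x = 10: rhs = 2, matching y values: none (0 points).
Total affine count: 14.
Full point count |E(F_11)| = 14 + 1 = 15.
Hasse bound: |15 − (11+1)| = |3| = 3 ≤ 2√11 ≈ 6.6332 ✓.


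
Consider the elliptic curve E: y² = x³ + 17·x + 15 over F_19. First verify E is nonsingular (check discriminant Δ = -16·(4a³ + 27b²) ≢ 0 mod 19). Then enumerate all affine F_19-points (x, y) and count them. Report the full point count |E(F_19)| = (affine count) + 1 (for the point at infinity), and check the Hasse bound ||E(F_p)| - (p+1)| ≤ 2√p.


Affine points = {(2, 0), (3, 6), (3, 13), (5, 4), (5, 15), (8, 6), (8, 13), (9, 2), (9, 17), (10, 8), (10, 11), (12, 3), (12, 16), (13, 1), (13, 18), (15, 4), (15, 15), (17, 7), (17, 12), (18, 4), (18, 15)}; affine count = 21; |E(F_19)| = 22.

Discriminant check: Δ ∝ 4a³ + 27b² = 4·17³ + 27·15² = 4·4913 + 27·225 ≡ 1 (mod 19). Nonzero ⇒ E is nonsingular.
For each x ∈ F_19, compute rhs = x³ + 17·x + 15 mod 19, then count y ∈ F_19 with y² ≡ rhs.
  x = 0: rhs = 15, matching y values: none (0 points).
  x = 1: rhs = 14, matching y values: none (0 points).
  x = 2: rhs = 0, matching y values: 0 (1 points).
  x = 3: rhs = 17, matching y values: 6, 13 (2 points).
  x = 4: rhs = 14, matching y values: none (0 points).
  x = 5: rhs = 16, matching y values: 4, 15 (2 points).
  x = 6: rhs = 10, matching y values: none (0 points).
  x = 7: rhs = 2, matching y values: none (0 points).
  x = 8: rhs = 17, matching y values: 6, 13 (2 points).
  x = 9: rhs = 4, matching y values: 2, 17 (2 points).
  x = 10: rhs = 7, matching y values: 8, 11 (2 points).
  x = 11: rhs = 13, matching y values: none (0 points).
  x = 12: rhs = 9, matching y values: 3, 16 (2 points).
  x = 13: rhs = 1, matching y values: 1, 18 (2 points).
  x = 14: rhs = 14, matching y values: none (0 points).
  x = 15: rhs = 16, matching y values: 4, 15 (2 points).
  x = 16: rhs = 13, matching y values: none (0 points).
  x = 17: rhs = 11, matching y values: 7, 12 (2 points).
  x = 18: rhs = 16, matching y values: 4, 15 (2 points).
Total affine count: 21.
Full point count |E(F_19)| = 21 + 1 = 22.
Hasse bound: |22 − (19+1)| = |2| = 2 ≤ 2√19 ≈ 8.7178 ✓.


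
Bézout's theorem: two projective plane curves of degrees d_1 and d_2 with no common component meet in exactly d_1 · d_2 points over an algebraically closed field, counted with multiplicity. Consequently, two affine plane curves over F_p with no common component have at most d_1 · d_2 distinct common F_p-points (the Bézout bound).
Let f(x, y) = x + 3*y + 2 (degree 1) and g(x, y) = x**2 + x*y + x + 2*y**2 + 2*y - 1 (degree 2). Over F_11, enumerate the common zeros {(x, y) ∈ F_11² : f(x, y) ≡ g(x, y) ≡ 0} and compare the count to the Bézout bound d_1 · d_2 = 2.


Common zeros: {(1, 10), (8, 4)}; count = 2; Bézout bound = 2.

deg(f) = 1, deg(g) = 2, so Bézout bound = 2.
Scan x ∈ F_11. For each x, list the y ∈ F_11 with f(x, y) ≡ 0 and those with g(x, y) ≡ 0 (mod 11); the common zeros in that column are the intersection.
  x = 0: f ≡ 0 at y ∈ {3}; g ≡ 0 at y ∈ {2, 8}; common: ∅.
  x = 1: f ≡ 0 at y ∈ {10}; g ≡ 0 at y ∈ {5, 10}; common: {10}.
  x = 2: f ≡ 0 at y ∈ {6}; g ≡ 0 at y ∈ {1, 8}; common: ∅.
  x = 3: f ≡ 0 at y ∈ {2}; g ≡ 0 at y ∈ {0, 3}; common: ∅.
  x = 4: f ≡ 0 at y ∈ {9}; g ≡ 0 at y ∈ {3, 5}; common: ∅.
  x = 5: f ≡ 0 at y ∈ {5}; g ≡ 0 at y ∈ {6, 7}; common: ∅.
  x = 6: f ≡ 0 at y ∈ {1}; g ≡ 0 at y ∈ {9}; common: ∅.
  x = 7: f ≡ 0 at y ∈ {8}; g ≡ 0 at y ∈ {0, 1}; common: ∅.
  x = 8: f ≡ 0 at y ∈ {4}; g ≡ 0 at y ∈ {2, 4}; common: {4}.
  x = 9: f ≡ 0 at y ∈ {0}; g ≡ 0 at y ∈ {4, 7}; common: ∅.
  x = 10: f ≡ 0 at y ∈ {7}; g ≡ 0 at y ∈ {6, 10}; common: ∅.
Collecting: common zeros = {(1, 10), (8, 4)}, so the count is 2.
Comparison with the Bézout bound: 2 ≤ 2 = deg(f)·deg(g), as expected for curves with no common component (the bound is attained).


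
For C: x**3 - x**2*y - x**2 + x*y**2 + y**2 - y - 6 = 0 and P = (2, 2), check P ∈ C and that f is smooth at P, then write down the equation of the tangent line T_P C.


Tangent line at P: 4*x + 7*y - 22 = 0.

Step 1: f(2, 2) = 0, so P lies on C.
Step 2: partial derivatives
  f_x(x, y) = 3*x**2 - 2*x*y - 2*x + y**2, f_y(x, y) = -x**2 + 2*x*y + 2*y - 1.
  f_x(P) = 4, f_y(P) = 7 (gradient nonzero, so P is smooth).
Step 3: tangent line at P: 4·(x − 2) + 7·(y − 2) = 0.
Expanding: 4*x + 7*y - 22 = 0.


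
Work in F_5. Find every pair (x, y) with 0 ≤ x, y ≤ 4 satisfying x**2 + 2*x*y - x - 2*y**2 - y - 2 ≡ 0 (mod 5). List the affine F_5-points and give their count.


Affine F_5-points: {(0, 1), (1, 4), (2, 0), (2, 4), (4, 0), (4, 1)}; count = 6.

For each of the 25 pairs (x, y) ∈ F_5², evaluate f(x, y) mod 5. Record the zeros.
  x = 0: [0↦3, 1↦0, 2↦3, 3↦2, 4↦2]  zeros at y ∈ {1}
  x = 1: [0↦3, 1↦2, 2↦2, 3↦3, 4↦0]  zeros at y ∈ {4}
  x = 2: [0↦0, 1↦1, 2↦3, 3↦1, 4↦0]  zeros at y ∈ {0, 4}
  x = 3: [0↦4, 1↦2, 2↦1, 3↦1, 4↦2]  zeros at y ∈ ∅
  x = 4: [0↦0, 1↦0, 2↦1, 3↦3, 4↦1]  zeros at y ∈ {0, 1}
Collecting zeros: affine points = {(0, 1), (1, 4), (2, 0), (2, 4), (4, 0), (4, 1)}.
Total count |C(F_5)_aff| = 6.


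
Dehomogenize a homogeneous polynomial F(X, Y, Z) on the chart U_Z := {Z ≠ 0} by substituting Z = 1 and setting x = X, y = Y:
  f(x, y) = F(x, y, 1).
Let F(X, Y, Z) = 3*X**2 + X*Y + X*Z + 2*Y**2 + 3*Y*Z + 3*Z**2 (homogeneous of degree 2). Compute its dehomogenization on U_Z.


f(x, y) = 3*x**2 + x*y + x + 2*y**2 + 3*y + 3

On U_Z we set Z = 1. Each monomial c·X^i·Y^j·Z^k in F becomes c·x^i·y^j·1^k = c·x^i·y^j.
Substituting Z = 1: F(X, Y, 1) = 3*x**2 + x*y + x + 2*y**2 + 3*y + 3.
Note: deg(f) ≤ deg(F) = 2; strict inequality happens when F is divisible by Z (lost terms).


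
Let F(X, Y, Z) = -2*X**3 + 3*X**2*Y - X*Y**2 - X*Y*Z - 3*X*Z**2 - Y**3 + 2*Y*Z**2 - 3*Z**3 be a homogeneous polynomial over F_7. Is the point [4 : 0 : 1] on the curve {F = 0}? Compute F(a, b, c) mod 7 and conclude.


F(4,0,1) ≡ 4 (mod 7); P is NOT on the curve.

Evaluate F(4, 0, 1) term-by-term (mod 7).
  -2*X**3 ↦ -2·64·1·1 = -128
  3*X**2*Y ↦ 3·16·0·1 = 0
  -X*Y**2 ↦ -1·4·0·1 = 0
  -X*Y*Z ↦ -1·4·0·1 = 0
  -3*X*Z**2 ↦ -3·4·1·1 = -12
  -Y**3 ↦ -1·1·0·1 = 0
  2*Y*Z**2 ↦ 2·1·0·1 = 0
  -3*Z**3 ↦ -3·1·1·1 = -3
Sum: F(4, 0, 1) = (-128) + (0) + (0) + (0) + (-12) + (0) + (0) + (-3) = -143.
Reducing mod 7: -143 ≡ 4 (mod 7).
Since F(a, b, c) ≡ 4 ≠ 0 (mod 7), P does NOT lie on the curve.


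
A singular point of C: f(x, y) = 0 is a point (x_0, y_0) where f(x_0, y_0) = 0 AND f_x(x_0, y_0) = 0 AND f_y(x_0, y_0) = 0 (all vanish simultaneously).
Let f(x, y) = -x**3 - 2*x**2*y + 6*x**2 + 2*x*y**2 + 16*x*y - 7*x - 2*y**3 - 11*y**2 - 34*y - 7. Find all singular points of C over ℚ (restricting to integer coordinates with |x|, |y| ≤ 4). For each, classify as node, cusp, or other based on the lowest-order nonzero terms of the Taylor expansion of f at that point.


Singular points: {(3, -1)}; classification: node.

Compute partial derivatives:
  f_x = -3*x**2 - 4*x*y + 12*x + 2*y**2 + 16*y - 7.
  f_y = -2*x**2 + 4*x*y + 16*x - 6*y**2 - 22*y - 34.
Scan x_0 ∈ {−4, ..., 4}. For each x_0, f_y(x_0, y) is a polynomial in y; find its integer roots y ∈ {−4, ..., 4}, then test f_x and f at those candidates.
  x = -4: f_y(-4, y) = -6*y**2 - 38*y - 130; no integer root y with |y| ≤ 4.
  x = -3: f_y(-3, y) = -6*y**2 - 34*y - 100; no integer root y with |y| ≤ 4.
  x = -2: f_y(-2, y) = -6*y**2 - 30*y - 74; no integer root y with |y| ≤ 4.
  x = -1: f_y(-1, y) = -6*y**2 - 26*y - 52; no integer root y with |y| ≤ 4.
  x = 0: f_y(0, y) = -6*y**2 - 22*y - 34; no integer root y with |y| ≤ 4.
  x = 1: f_y(1, y) = -6*y**2 - 18*y - 20; no integer root y with |y| ≤ 4.
  x = 2: f_y(2, y) = -6*y**2 - 14*y - 10; no integer root y with |y| ≤ 4.
  x = 3: f_y(3, y) = -6*y**2 - 10*y - 4; vanishes at y ∈ {-1}. (3, -1): f_x = 0, f = 0 — SINGULAR.
  x = 4: f_y(4, y) = -6*y**2 - 6*y - 2; no integer root y with |y| ≤ 4.
Only singular point on the grid: (3, -1).
Classify: substitute x = 3 + u, y = -1 + v and expand: f = -u**3 - 2*u**2*v - u**2 + 2*u*v**2 - 2*v**3 + v**2.
No constant or linear terms (consistent with a singular point). Quadratic part: -u**2 + v**2. Cubic part: -u**3 - 2*u**2*v + 2*u*v**2 - 2*v**3.
The quadratic part v**2 - u**2 = (v − u)(v + u) splits into two distinct linear factors, so there are two distinct tangent lines y − -1 = ±(x − 3) — this is a node (ordinary double point).
Classification: node.


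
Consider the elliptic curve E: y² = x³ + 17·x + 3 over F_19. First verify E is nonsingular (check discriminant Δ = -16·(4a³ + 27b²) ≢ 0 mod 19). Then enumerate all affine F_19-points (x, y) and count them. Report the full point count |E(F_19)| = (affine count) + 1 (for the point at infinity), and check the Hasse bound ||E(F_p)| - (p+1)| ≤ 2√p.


Affine points = {(2, 8), (2, 11), (3, 9), (3, 10), (5, 2), (5, 17), (6, 6), (6, 13), (7, 3), (7, 16), (8, 9), (8, 10), (9, 7), (9, 12), (11, 1), (11, 18), (12, 4), (12, 15), (15, 2), (15, 17), (16, 1), (16, 18), (18, 2), (18, 17)}; affine count = 24; |E(F_19)| = 25.

Discriminant check: Δ ∝ 4a³ + 27b² = 4·17³ + 27·3² = 4·4913 + 27·9 ≡ 2 (mod 19). Nonzero ⇒ E is nonsingular.
For each x ∈ F_19, compute rhs = x³ + 17·x + 3 mod 19, then count y ∈ F_19 with y² ≡ rhs.
  x = 0: rhs = 3, matching y values: none (0 points).
  x = 1: rhs = 2, matching y values: none (0 points).
  x = 2: rhs = 7, matching y values: 8, 11 (2 points).
  x = 3: rhs = 5, matching y values: 9, 10 (2 points).
  x = 4: rhs = 2, matching y values: none (0 points).
  x = 5: rhs = 4, matching y values: 2, 17 (2 points).
  x = 6: rhs = 17, matching y values: 6, 13 (2 points).
  x = 7: rhs = 9, matching y values: 3, 16 (2 points).
  x = 8: rhs = 5, matching y values: 9, 10 (2 points).
  x = 9: rhs = 11, matching y values: 7, 12 (2 points).
  x = 10: rhs = 14, matching y values: none (0 points).
  x = 11: rhs = 1, matching y values: 1, 18 (2 points).
  x = 12: rhs = 16, matching y values: 4, 15 (2 points).
  x = 13: rhs = 8, matching y values: none (0 points).
  x = 14: rhs = 2, matching y values: none (0 points).
  x = 15: rhs = 4, matching y values: 2, 17 (2 points).
  x = 16: rhs = 1, matching y values: 1, 18 (2 points).
  x = 17: rhs = 18, matching y values: none (0 points).
  x = 18: rhs = 4, matching y values: 2, 17 (2 points).
Total affine count: 24.
Full point count |E(F_19)| = 24 + 1 = 25.
Hasse bound: |25 − (19+1)| = |5| = 5 ≤ 2√19 ≈ 8.7178 ✓.


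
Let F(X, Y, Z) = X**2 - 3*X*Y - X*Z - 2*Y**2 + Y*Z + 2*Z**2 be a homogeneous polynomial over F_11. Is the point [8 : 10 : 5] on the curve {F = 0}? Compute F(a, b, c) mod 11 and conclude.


F(8,10,5) ≡ 3 (mod 11); P is NOT on the curve.

Evaluate F(8, 10, 5) term-by-term (mod 11).
  X**2 ↦ 1·64·1·1 = 64
  -3*X*Y ↦ -3·8·10·1 = -240
  -X*Z ↦ -1·8·1·5 = -40
  -2*Y**2 ↦ -2·1·100·1 = -200
  Y*Z ↦ 1·1·10·5 = 50
  2*Z**2 ↦ 2·1·1·25 = 50
Sum: F(8, 10, 5) = (64) + (-240) + (-40) + (-200) + (50) + (50) = -316.
Reducing mod 11: -316 ≡ 3 (mod 11).
Since F(a, b, c) ≡ 3 ≠ 0 (mod 11), P does NOT lie on the curve.


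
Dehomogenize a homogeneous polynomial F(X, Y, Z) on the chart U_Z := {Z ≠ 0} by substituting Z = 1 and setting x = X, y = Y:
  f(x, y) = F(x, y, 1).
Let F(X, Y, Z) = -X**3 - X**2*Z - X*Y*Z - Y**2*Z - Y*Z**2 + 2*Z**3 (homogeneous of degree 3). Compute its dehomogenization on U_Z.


f(x, y) = -x**3 - x**2 - x*y - y**2 - y + 2

On U_Z we set Z = 1. Each monomial c·X^i·Y^j·Z^k in F becomes c·x^i·y^j·1^k = c·x^i·y^j.
Substituting Z = 1: F(X, Y, 1) = -x**3 - x**2 - x*y - y**2 - y + 2.
Note: deg(f) ≤ deg(F) = 3; strict inequality happens when F is divisible by Z (lost terms).


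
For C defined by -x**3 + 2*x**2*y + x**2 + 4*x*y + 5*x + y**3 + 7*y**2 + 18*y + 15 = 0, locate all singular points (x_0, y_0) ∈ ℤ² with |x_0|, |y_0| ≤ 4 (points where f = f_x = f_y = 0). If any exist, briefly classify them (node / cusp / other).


Singular points: {(-1, -2)}; classification: cusp.

Compute partial derivatives:
  f_x = -3*x**2 + 4*x*y + 2*x + 4*y + 5.
  f_y = 2*x**2 + 4*x + 3*y**2 + 14*y + 18.
Scan x_0 ∈ {−4, ..., 4}. For each x_0, f_y(x_0, y) is a polynomial in y; find its integer roots y ∈ {−4, ..., 4}, then test f_x and f at those candidates.
  x = -4: f_y(-4, y) = 3*y**2 + 14*y + 34; no integer root y with |y| ≤ 4.
  x = -3: f_y(-3, y) = 3*y**2 + 14*y + 24; no integer root y with |y| ≤ 4.
  x = -2: f_y(-2, y) = 3*y**2 + 14*y + 18; no integer root y with |y| ≤ 4.
  x = -1: f_y(-1, y) = 3*y**2 + 14*y + 16; vanishes at y ∈ {-2}. (-1, -2): f_x = 0, f = 0 — SINGULAR.
  x = 0: f_y(0, y) = 3*y**2 + 14*y + 18; no integer root y with |y| ≤ 4.
  x = 1: f_y(1, y) = 3*y**2 + 14*y + 24; no integer root y with |y| ≤ 4.
  x = 2: f_y(2, y) = 3*y**2 + 14*y + 34; no integer root y with |y| ≤ 4.
  x = 3: f_y(3, y) = 3*y**2 + 14*y + 48; no integer root y with |y| ≤ 4.
  x = 4: f_y(4, y) = 3*y**2 + 14*y + 66; no integer root y with |y| ≤ 4.
Only singular point on the grid: (-1, -2).
Classify: substitute x = -1 + u, y = -2 + v and expand: f = -u**3 + 2*u**2*v + v**3 + v**2.
No constant or linear terms (consistent with a singular point). Quadratic part: v**2. Cubic part: -u**3 + 2*u**2*v + v**3.
The quadratic part v**2 is a perfect square, so there is a single (double) tangent line v = 0, i.e. y = -2. Restricting the cubic part to that line (v = 0) leaves -u**3 ≠ 0, so f is not divisible by v and the branch is v² ≈ u**3 to lowest order — this is a cusp.
Classification: cusp.


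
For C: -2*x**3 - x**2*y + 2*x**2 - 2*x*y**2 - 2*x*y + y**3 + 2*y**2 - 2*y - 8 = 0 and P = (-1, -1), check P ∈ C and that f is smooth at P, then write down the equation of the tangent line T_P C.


Tangent line at P: -12*x - 6*y - 18 = 0.

Step 1: f(-1, -1) = 0, so P lies on C.
Step 2: partial derivatives
  f_x(x, y) = -6*x**2 - 2*x*y + 4*x - 2*y**2 - 2*y, f_y(x, y) = -x**2 - 4*x*y - 2*x + 3*y**2 + 4*y - 2.
  f_x(P) = -12, f_y(P) = -6 (gradient nonzero, so P is smooth).
Step 3: tangent line at P: -12·(x − -1) + -6·(y − -1) = 0.
Expanding: -12*x - 6*y - 18 = 0.


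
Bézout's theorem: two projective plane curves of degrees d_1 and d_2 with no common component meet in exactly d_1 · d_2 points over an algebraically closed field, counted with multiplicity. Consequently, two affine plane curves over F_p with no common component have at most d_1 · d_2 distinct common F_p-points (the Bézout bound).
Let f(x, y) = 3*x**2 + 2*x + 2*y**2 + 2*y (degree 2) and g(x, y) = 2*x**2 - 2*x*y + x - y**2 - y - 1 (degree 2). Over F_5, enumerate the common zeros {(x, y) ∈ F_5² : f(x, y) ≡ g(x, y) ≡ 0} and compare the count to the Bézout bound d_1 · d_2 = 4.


Common zeros: {(2, 3), (4, 1)}; count = 2; Bézout bound = 4.

deg(f) = 2, deg(g) = 2, so Bézout bound = 4.
Scan x ∈ F_5. For each x, list the y ∈ F_5 with f(x, y) ≡ 0 and those with g(x, y) ≡ 0 (mod 5); the common zeros in that column are the intersection.
  x = 0: f ≡ 0 at y ∈ {0, 4}; g ≡ 0 at y ∈ ∅; common: ∅.
  x = 1: f ≡ 0 at y ∈ {0, 4}; g ≡ 0 at y ∈ ∅; common: ∅.
  x = 2: f ≡ 0 at y ∈ {1, 3}; g ≡ 0 at y ∈ {2, 3}; common: {3}.
  x = 3: f ≡ 0 at y ∈ {2}; g ≡ 0 at y ∈ {0, 3}; common: ∅.
  x = 4: f ≡ 0 at y ∈ {1, 3}; g ≡ 0 at y ∈ {0, 1}; common: {1}.
Collecting: common zeros = {(2, 3), (4, 1)}, so the count is 2.
Comparison with the Bézout bound: 2 ≤ 4 = deg(f)·deg(g), as expected for curves with no common component (the affine F_5-count falls short of the bound because intersections may lie at infinity, over extension fields, or carry multiplicity).


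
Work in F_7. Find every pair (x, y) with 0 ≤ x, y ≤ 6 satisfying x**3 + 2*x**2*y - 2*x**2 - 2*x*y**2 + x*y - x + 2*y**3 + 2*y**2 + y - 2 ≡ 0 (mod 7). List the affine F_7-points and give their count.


Affine F_7-points: {(1, 4), (1, 5), (2, 1), (6, 4)}; count = 4.

For each of the 49 pairs (x, y) ∈ F_7², evaluate f(x, y) mod 7. Record the zeros.
  x = 0: [0↦5, 1↦3, 2↦3, 3↦3, 4↦1, 5↦2, 6↦4]  zeros at y ∈ ∅
  x = 1: [0↦3, 1↦2, 2↦6, 3↦6, 4↦0, 5↦0, 6↦4]  zeros at y ∈ {4, 5}
  x = 2: [0↦3, 1↦0, 2↦5, 3↦2, 4↦3, 5↦6, 6↦2]  zeros at y ∈ {1}
  x = 3: [0↦4, 1↦3, 2↦6, 3↦4, 4↦2, 5↦5, 6↦4]  zeros at y ∈ ∅
  x = 4: [0↦5, 1↦3, 2↦1, 3↦4, 4↦3, 5↦3, 6↦2]  zeros at y ∈ ∅
  x = 5: [0↦5, 1↦6, 2↦3, 3↦1, 4↦5, 5↦6, 6↦2]  zeros at y ∈ ∅
  x = 6: [0↦3, 1↦4, 2↦4, 3↦1, 4↦0, 5↦6, 6↦3]  zeros at y ∈ {4}
Collecting zeros: affine points = {(1, 4), (1, 5), (2, 1), (6, 4)}.
Total count |C(F_7)_aff| = 4.


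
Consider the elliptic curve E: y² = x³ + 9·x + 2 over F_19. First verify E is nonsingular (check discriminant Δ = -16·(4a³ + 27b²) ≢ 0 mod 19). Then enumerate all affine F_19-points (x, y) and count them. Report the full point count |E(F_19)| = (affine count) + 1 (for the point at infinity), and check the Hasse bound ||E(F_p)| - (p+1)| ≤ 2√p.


Affine points = {(2, 3), (2, 16), (4, 8), (4, 11), (5, 1), (5, 18), (6, 5), (6, 14), (7, 3), (7, 16), (8, 4), (8, 15), (10, 3), (10, 16), (11, 8), (11, 11), (13, 6), (13, 13), (15, 4), (15, 15), (16, 9), (16, 10), (18, 7), (18, 12)}; affine count = 24; |E(F_19)| = 25.

Discriminant check: Δ ∝ 4a³ + 27b² = 4·9³ + 27·2² = 4·729 + 27·4 ≡ 3 (mod 19). Nonzero ⇒ E is nonsingular.
For each x ∈ F_19, compute rhs = x³ + 9·x + 2 mod 19, then count y ∈ F_19 with y² ≡ rhs.
  x = 0: rhs = 2, matching y values: none (0 points).
  x = 1: rhs = 12, matching y values: none (0 points).
  x = 2: rhs = 9, matching y values: 3, 16 (2 points).
  x = 3: rhs = 18, matching y values: none (0 points).
  x = 4: rhs = 7, matching y values: 8, 11 (2 points).
  x = 5: rhs = 1, matching y values: 1, 18 (2 points).
  x = 6: rhs = 6, matching y values: 5, 14 (2 points).
  x = 7: rhs = 9, matching y values: 3, 16 (2 points).
  x = 8: rhs = 16, matching y values: 4, 15 (2 points).
  x = 9: rhs = 14, matching y values: none (0 points).
  x = 10: rhs = 9, matching y values: 3, 16 (2 points).
  x = 11: rhs = 7, matching y values: 8, 11 (2 points).
  x = 12: rhs = 14, matching y values: none (0 points).
  x = 13: rhs = 17, matching y values: 6, 13 (2 points).
  x = 14: rhs = 3, matching y values: none (0 points).
  x = 15: rhs = 16, matching y values: 4, 15 (2 points).
  x = 16: rhs = 5, matching y values: 9, 10 (2 points).
  x = 17: rhs = 14, matching y values: none (0 points).
  x = 18: rhs = 11, matching y values: 7, 12 (2 points).
Total affine count: 24.
Full point count |E(F_19)| = 24 + 1 = 25.
Hasse bound: |25 − (19+1)| = |5| = 5 ≤ 2√19 ≈ 8.7178 ✓.


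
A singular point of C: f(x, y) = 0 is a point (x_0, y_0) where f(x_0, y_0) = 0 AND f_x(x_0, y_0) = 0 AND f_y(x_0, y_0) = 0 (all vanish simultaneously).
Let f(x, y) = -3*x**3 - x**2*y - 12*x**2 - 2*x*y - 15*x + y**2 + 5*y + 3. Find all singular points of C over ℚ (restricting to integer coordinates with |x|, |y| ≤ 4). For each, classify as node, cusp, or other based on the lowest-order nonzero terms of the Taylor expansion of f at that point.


Singular points: {(-1, -3)}; classification: cusp.

Compute partial derivatives:
  f_x = -9*x**2 - 2*x*y - 24*x - 2*y - 15.
  f_y = -x**2 - 2*x + 2*y + 5.
Scan x_0 ∈ {−4, ..., 4}. For each x_0, f_y(x_0, y) is a polynomial in y; find its integer roots y ∈ {−4, ..., 4}, then test f_x and f at those candidates.
  x = -4: f_y(-4, y) = 2*y - 3; no integer root y with |y| ≤ 4.
  x = -3: f_y(-3, y) = 2*y + 2; vanishes at y ∈ {-1}. (-3, -1): f_x = -28 ≠ 0.
  x = -2: f_y(-2, y) = 2*y + 5; no integer root y with |y| ≤ 4.
  x = -1: f_y(-1, y) = 2*y + 6; vanishes at y ∈ {-3}. (-1, -3): f_x = 0, f = 0 — SINGULAR.
  x = 0: f_y(0, y) = 2*y + 5; no integer root y with |y| ≤ 4.
  x = 1: f_y(1, y) = 2*y + 2; vanishes at y ∈ {-1}. (1, -1): f_x = -44 ≠ 0.
  x = 2: f_y(2, y) = 2*y - 3; no integer root y with |y| ≤ 4.
  x = 3: f_y(3, y) = 2*y - 10; no integer root y with |y| ≤ 4.
  x = 4: f_y(4, y) = 2*y - 19; no integer root y with |y| ≤ 4.
Only singular point on the grid: (-1, -3).
Classify: substitute x = -1 + u, y = -3 + v and expand: f = -3*u**3 - u**2*v + v**2.
No constant or linear terms (consistent with a singular point). Quadratic part: v**2. Cubic part: -3*u**3 - u**2*v.
The quadratic part v**2 is a perfect square, so there is a single (double) tangent line v = 0, i.e. y = -3. Restricting the cubic part to that line (v = 0) leaves -3*u**3 ≠ 0, so f is not divisible by v and the branch is v² ≈ 3*u**3 to lowest order — this is a cusp.
Classification: cusp.


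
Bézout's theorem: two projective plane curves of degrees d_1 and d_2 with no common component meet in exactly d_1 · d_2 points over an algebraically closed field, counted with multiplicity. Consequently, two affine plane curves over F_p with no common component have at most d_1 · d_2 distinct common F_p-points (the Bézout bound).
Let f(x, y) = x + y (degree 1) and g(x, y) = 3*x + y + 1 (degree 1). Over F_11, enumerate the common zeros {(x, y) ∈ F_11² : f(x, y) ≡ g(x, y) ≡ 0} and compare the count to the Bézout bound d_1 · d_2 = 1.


Common zeros: {(5, 6)}; count = 1; Bézout bound = 1.

deg(f) = 1, deg(g) = 1, so Bézout bound = 1.
Scan x ∈ F_11. For each x, list the y ∈ F_11 with f(x, y) ≡ 0 and those with g(x, y) ≡ 0 (mod 11); the common zeros in that column are the intersection.
  x = 0: f ≡ 0 at y ∈ {0}; g ≡ 0 at y ∈ {10}; common: ∅.
  x = 1: f ≡ 0 at y ∈ {10}; g ≡ 0 at y ∈ {7}; common: ∅.
  x = 2: f ≡ 0 at y ∈ {9}; g ≡ 0 at y ∈ {4}; common: ∅.
  x = 3: f ≡ 0 at y ∈ {8}; g ≡ 0 at y ∈ {1}; common: ∅.
  x = 4: f ≡ 0 at y ∈ {7}; g ≡ 0 at y ∈ {9}; common: ∅.
  x = 5: f ≡ 0 at y ∈ {6}; g ≡ 0 at y ∈ {6}; common: {6}.
  x = 6: f ≡ 0 at y ∈ {5}; g ≡ 0 at y ∈ {3}; common: ∅.
  x = 7: f ≡ 0 at y ∈ {4}; g ≡ 0 at y ∈ {0}; common: ∅.
  x = 8: f ≡ 0 at y ∈ {3}; g ≡ 0 at y ∈ {8}; common: ∅.
  x = 9: f ≡ 0 at y ∈ {2}; g ≡ 0 at y ∈ {5}; common: ∅.
  x = 10: f ≡ 0 at y ∈ {1}; g ≡ 0 at y ∈ {2}; common: ∅.
Collecting: common zeros = {(5, 6)}, so the count is 1.
Comparison with the Bézout bound: 1 ≤ 1 = deg(f)·deg(g), as expected for curves with no common component (the bound is attained).


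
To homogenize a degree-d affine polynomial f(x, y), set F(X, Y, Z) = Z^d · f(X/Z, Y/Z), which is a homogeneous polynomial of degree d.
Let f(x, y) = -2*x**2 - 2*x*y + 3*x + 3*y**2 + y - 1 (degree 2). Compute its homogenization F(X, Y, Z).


F(X, Y, Z) = -2*X**2 - 2*X*Y + 3*X*Z + 3*Y**2 + Y*Z - Z**2

deg(f) = 2.
Substitute x = X/Z, y = Y/Z into f, then multiply by Z^2.
  monomial -2·x^2·y^0 ↦ -2·X^2·Y^0·Z^0.
  monomial -2·x^1·y^1 ↦ -2·X^1·Y^1·Z^0.
  monomial 3·x^1·y^0 ↦ 3·X^1·Y^0·Z^1.
  monomial 3·x^0·y^2 ↦ 3·X^0·Y^2·Z^0.
  monomial 1·x^0·y^1 ↦ 1·X^0·Y^1·Z^1.
  monomial -1·x^0·y^0 ↦ -1·X^0·Y^0·Z^2.
Collecting: F(X, Y, Z) = -2*X**2 - 2*X*Y + 3*X*Z + 3*Y**2 + Y*Z - Z**2.


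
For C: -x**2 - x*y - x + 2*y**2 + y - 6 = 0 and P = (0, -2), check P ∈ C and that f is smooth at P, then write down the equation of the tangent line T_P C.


Tangent line at P: x - 7*y - 14 = 0.

Step 1: f(0, -2) = 0, so P lies on C.
Step 2: partial derivatives
  f_x(x, y) = -2*x - y - 1, f_y(x, y) = -x + 4*y + 1.
  f_x(P) = 1, f_y(P) = -7 (gradient nonzero, so P is smooth).
Step 3: tangent line at P: 1·(x − 0) + -7·(y − -2) = 0.
Expanding: x - 7*y - 14 = 0.


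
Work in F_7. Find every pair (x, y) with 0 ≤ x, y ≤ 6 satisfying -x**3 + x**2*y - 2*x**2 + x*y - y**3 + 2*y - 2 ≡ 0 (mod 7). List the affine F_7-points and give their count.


Affine F_7-points: {(2, 3), (4, 0), (4, 1), (4, 6), (6, 2)}; count = 5.

For each of the 49 pairs (x, y) ∈ F_7², evaluate f(x, y) mod 7. Record the zeros.
  x = 0: [0↦5, 1↦6, 2↦1, 3↦5, 4↦5, 5↦2, 6↦4]  zeros at y ∈ ∅
  x = 1: [0↦2, 1↦5, 2↦2, 3↦1, 4↦3, 5↦2, 6↦6]  zeros at y ∈ ∅
  x = 2: [0↦3, 1↦3, 2↦4, 3↦0, 4↦6, 5↦2, 6↦3]  zeros at y ∈ {3}
  x = 3: [0↦2, 1↦1, 2↦1, 3↦3, 4↦1, 5↦3, 6↦3]  zeros at y ∈ ∅
  x = 4: [0↦0, 1↦0, 2↦1, 3↦4, 4↦3, 5↦6, 6↦0]  zeros at y ∈ {0, 1, 6}
  x = 5: [0↦5, 1↦1, 2↦5, 3↦4, 4↦6, 5↦5, 6↦2]  zeros at y ∈ ∅
  x = 6: [0↦4, 1↦5, 2↦0, 3↦4, 4↦4, 5↦1, 6↦3]  zeros at y ∈ {2}
Collecting zeros: affine points = {(2, 3), (4, 0), (4, 1), (4, 6), (6, 2)}.
Total count |C(F_7)_aff| = 5.


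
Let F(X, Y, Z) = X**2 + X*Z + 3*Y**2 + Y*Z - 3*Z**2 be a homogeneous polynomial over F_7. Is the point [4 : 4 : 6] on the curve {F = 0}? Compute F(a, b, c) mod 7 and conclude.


F(4,4,6) ≡ 4 (mod 7); P is NOT on the curve.

Evaluate F(4, 4, 6) term-by-term (mod 7).
  X**2 ↦ 1·16·1·1 = 16
  X*Z ↦ 1·4·1·6 = 24
  3*Y**2 ↦ 3·1·16·1 = 48
  Y*Z ↦ 1·1·4·6 = 24
  -3*Z**2 ↦ -3·1·1·36 = -108
Sum: F(4, 4, 6) = (16) + (24) + (48) + (24) + (-108) = 4.
Reducing mod 7: 4 ≡ 4 (mod 7).
Since F(a, b, c) ≡ 4 ≠ 0 (mod 7), P does NOT lie on the curve.


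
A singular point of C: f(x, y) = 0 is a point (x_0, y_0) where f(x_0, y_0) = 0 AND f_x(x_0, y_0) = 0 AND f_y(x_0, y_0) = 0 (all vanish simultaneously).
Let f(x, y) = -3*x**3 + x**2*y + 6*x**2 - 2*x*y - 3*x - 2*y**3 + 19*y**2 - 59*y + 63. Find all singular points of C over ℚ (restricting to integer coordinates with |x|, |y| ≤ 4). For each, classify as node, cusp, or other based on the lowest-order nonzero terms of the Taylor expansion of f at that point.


Singular points: {(1, 3)}; classification: cusp.

Compute partial derivatives:
  f_x = -9*x**2 + 2*x*y + 12*x - 2*y - 3.
  f_y = x**2 - 2*x - 6*y**2 + 38*y - 59.
Scan x_0 ∈ {−4, ..., 4}. For each x_0, f_y(x_0, y) is a polynomial in y; find its integer roots y ∈ {−4, ..., 4}, then test f_x and f at those candidates.
  x = -4: f_y(-4, y) = -6*y**2 + 38*y - 35; no integer root y with |y| ≤ 4.
  x = -3: f_y(-3, y) = -6*y**2 + 38*y - 44; no integer root y with |y| ≤ 4.
  x = -2: f_y(-2, y) = -6*y**2 + 38*y - 51; no integer root y with |y| ≤ 4.
  x = -1: f_y(-1, y) = -6*y**2 + 38*y - 56; vanishes at y ∈ {4}. (-1, 4): f_x = -40 ≠ 0.
  x = 0: f_y(0, y) = -6*y**2 + 38*y - 59; no integer root y with |y| ≤ 4.
  x = 1: f_y(1, y) = -6*y**2 + 38*y - 60; vanishes at y ∈ {3}. (1, 3): f_x = 0, f = 0 — SINGULAR.
  x = 2: f_y(2, y) = -6*y**2 + 38*y - 59; no integer root y with |y| ≤ 4.
  x = 3: f_y(3, y) = -6*y**2 + 38*y - 56; vanishes at y ∈ {4}. (3, 4): f_x = -32 ≠ 0.
  x = 4: f_y(4, y) = -6*y**2 + 38*y - 51; no integer root y with |y| ≤ 4.
Only singular point on the grid: (1, 3).
Classify: substitute x = 1 + u, y = 3 + v and expand: f = -3*u**3 + u**2*v - 2*v**3 + v**2.
No constant or linear terms (consistent with a singular point). Quadratic part: v**2. Cubic part: -3*u**3 + u**2*v - 2*v**3.
The quadratic part v**2 is a perfect square, so there is a single (double) tangent line v = 0, i.e. y = 3. Restricting the cubic part to that line (v = 0) leaves -3*u**3 ≠ 0, so f is not divisible by v and the branch is v² ≈ 3*u**3 to lowest order — this is a cusp.
Classification: cusp.


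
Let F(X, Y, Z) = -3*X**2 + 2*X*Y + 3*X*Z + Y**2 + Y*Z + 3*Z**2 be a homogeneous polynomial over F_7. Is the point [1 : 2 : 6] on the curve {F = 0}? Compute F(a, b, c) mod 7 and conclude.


F(1,2,6) ≡ 3 (mod 7); P is NOT on the curve.

Evaluate F(1, 2, 6) term-by-term (mod 7).
  -3*X**2 ↦ -3·1·1·1 = -3
  2*X*Y ↦ 2·1·2·1 = 4
  3*X*Z ↦ 3·1·1·6 = 18
  Y**2 ↦ 1·1·4·1 = 4
  Y*Z ↦ 1·1·2·6 = 12
  3*Z**2 ↦ 3·1·1·36 = 108
Sum: F(1, 2, 6) = (-3) + (4) + (18) + (4) + (12) + (108) = 143.
Reducing mod 7: 143 ≡ 3 (mod 7).
Since F(a, b, c) ≡ 3 ≠ 0 (mod 7), P does NOT lie on the curve.


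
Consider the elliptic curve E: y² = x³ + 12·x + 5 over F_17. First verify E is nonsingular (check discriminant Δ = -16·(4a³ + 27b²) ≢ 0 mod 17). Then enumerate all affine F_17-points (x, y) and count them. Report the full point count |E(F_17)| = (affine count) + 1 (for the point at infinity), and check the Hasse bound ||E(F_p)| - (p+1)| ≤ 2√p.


Affine points = {(1, 1), (1, 16), (3, 0), (4, 7), (4, 10), (6, 2), (6, 15), (8, 1), (8, 16), (9, 3), (9, 14), (16, 3), (16, 14)}; affine count = 13; |E(F_17)| = 14.

Discriminant check: Δ ∝ 4a³ + 27b² = 4·12³ + 27·5² = 4·1728 + 27·25 ≡ 5 (mod 17). Nonzero ⇒ E is nonsingular.
For each x ∈ F_17, compute rhs = x³ + 12·x + 5 mod 17, then count y ∈ F_17 with y² ≡ rhs.
  x = 0: rhs = 5, matching y values: none (0 points).
  x = 1: rhs = 1, matching y values: 1, 16 (2 points).
  x = 2: rhs = 3, matching y values: none (0 points).
  x = 3: rhs = 0, matching y values: 0 (1 points).
  x = 4: rhs = 15, matching y values: 7, 10 (2 points).
  x = 5: rhs = 3, matching y values: none (0 points).
  x = 6: rhs = 4, matching y values: 2, 15 (2 points).
  x = 7: rhs = 7, matching y values: none (0 points).
  x = 8: rhs = 1, matching y values: 1, 16 (2 points).
  x = 9: rhs = 9, matching y values: 3, 14 (2 points).
  x = 10: rhs = 3, matching y values: none (0 points).
  x = 11: rhs = 6, matching y values: none (0 points).
  x = 12: rhs = 7, matching y values: none (0 points).
  x = 13: rhs = 12, matching y values: none (0 points).
  x = 14: rhs = 10, matching y values: none (0 points).
  x = 15: rhs = 7, matching y values: none (0 points).
  x = 16: rhs = 9, matching y values: 3, 14 (2 points).
Total affine count: 13.
Full point count |E(F_17)| = 13 + 1 = 14.
Hasse bound: |14 − (17+1)| = |-4| = 4 ≤ 2√17 ≈ 8.2462 ✓.


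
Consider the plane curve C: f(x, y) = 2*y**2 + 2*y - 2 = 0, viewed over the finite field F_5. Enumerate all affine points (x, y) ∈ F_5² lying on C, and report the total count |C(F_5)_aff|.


Affine F_5-points: {(0, 2), (1, 2), (2, 2), (3, 2), (4, 2)}; count = 5.

For each of the 25 pairs (x, y) ∈ F_5², evaluate f(x, y) mod 5. Record the zeros.
  x = 0: [0↦3, 1↦2, 2↦0, 3↦2, 4↦3]  zeros at y ∈ {2}
  x = 1: [0↦3, 1↦2, 2↦0, 3↦2, 4↦3]  zeros at y ∈ {2}
  x = 2: [0↦3, 1↦2, 2↦0, 3↦2, 4↦3]  zeros at y ∈ {2}
  x = 3: [0↦3, 1↦2, 2↦0, 3↦2, 4↦3]  zeros at y ∈ {2}
  x = 4: [0↦3, 1↦2, 2↦0, 3↦2, 4↦3]  zeros at y ∈ {2}
Collecting zeros: affine points = {(0, 2), (1, 2), (2, 2), (3, 2), (4, 2)}.
Total count |C(F_5)_aff| = 5.


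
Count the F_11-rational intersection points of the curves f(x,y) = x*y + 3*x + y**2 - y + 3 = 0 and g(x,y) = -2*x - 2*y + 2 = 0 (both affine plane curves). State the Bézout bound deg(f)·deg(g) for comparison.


Common zeros: {(10, 2)}; count = 1; Bézout bound = 2.

deg(f) = 2, deg(g) = 1, so Bézout bound = 2.
Scan x ∈ F_11. For each x, list the y ∈ F_11 with f(x, y) ≡ 0 and those with g(x, y) ≡ 0 (mod 11); the common zeros in that column are the intersection.
  x = 0: f ≡ 0 at y ∈ {6}; g ≡ 0 at y ∈ {1}; common: ∅.
  x = 1: f ≡ 0 at y ∈ {4, 7}; g ≡ 0 at y ∈ {0}; common: ∅.
  x = 2: f ≡ 0 at y ∈ {1, 9}; g ≡ 0 at y ∈ {10}; common: ∅.
  x = 3: f ≡ 0 at y ∈ {10}; g ≡ 0 at y ∈ {9}; common: ∅.
  x = 4: f ≡ 0 at y ∈ {3, 5}; g ≡ 0 at y ∈ {8}; common: ∅.
  x = 5: f ≡ 0 at y ∈ ∅; g ≡ 0 at y ∈ {7}; common: ∅.
  x = 6: f ≡ 0 at y ∈ ∅; g ≡ 0 at y ∈ {6}; common: ∅.
  x = 7: f ≡ 0 at y ∈ ∅; g ≡ 0 at y ∈ {5}; common: ∅.
  x = 8: f ≡ 0 at y ∈ ∅; g ≡ 0 at y ∈ {4}; common: ∅.
  x = 9: f ≡ 0 at y ∈ ∅; g ≡ 0 at y ∈ {3}; common: ∅.
  x = 10: f ≡ 0 at y ∈ {0, 2}; g ≡ 0 at y ∈ {2}; common: {2}.
Collecting: common zeros = {(10, 2)}, so the count is 1.
Comparison with the Bézout bound: 1 ≤ 2 = deg(f)·deg(g), as expected for curves with no common component (the affine F_11-count falls short of the bound because intersections may lie at infinity, over extension fields, or carry multiplicity).


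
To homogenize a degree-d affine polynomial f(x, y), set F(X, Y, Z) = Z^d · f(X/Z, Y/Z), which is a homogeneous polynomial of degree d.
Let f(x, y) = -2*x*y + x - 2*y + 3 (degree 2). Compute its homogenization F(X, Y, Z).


F(X, Y, Z) = -2*X*Y + X*Z - 2*Y*Z + 3*Z**2

deg(f) = 2.
Substitute x = X/Z, y = Y/Z into f, then multiply by Z^2.
  monomial -2·x^1·y^1 ↦ -2·X^1·Y^1·Z^0.
  monomial 1·x^1·y^0 ↦ 1·X^1·Y^0·Z^1.
  monomial -2·x^0·y^1 ↦ -2·X^0·Y^1·Z^1.
  monomial 3·x^0·y^0 ↦ 3·X^0·Y^0·Z^2.
Collecting: F(X, Y, Z) = -2*X*Y + X*Z - 2*Y*Z + 3*Z**2.


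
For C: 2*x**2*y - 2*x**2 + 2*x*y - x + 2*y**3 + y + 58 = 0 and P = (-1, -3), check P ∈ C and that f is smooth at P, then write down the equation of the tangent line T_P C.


Tangent line at P: 9*x + 55*y + 174 = 0.

Step 1: f(-1, -3) = 0, so P lies on C.
Step 2: partial derivatives
  f_x(x, y) = 4*x*y - 4*x + 2*y - 1, f_y(x, y) = 2*x**2 + 2*x + 6*y**2 + 1.
  f_x(P) = 9, f_y(P) = 55 (gradient nonzero, so P is smooth).
Step 3: tangent line at P: 9·(x − -1) + 55·(y − -3) = 0.
Expanding: 9*x + 55*y + 174 = 0.


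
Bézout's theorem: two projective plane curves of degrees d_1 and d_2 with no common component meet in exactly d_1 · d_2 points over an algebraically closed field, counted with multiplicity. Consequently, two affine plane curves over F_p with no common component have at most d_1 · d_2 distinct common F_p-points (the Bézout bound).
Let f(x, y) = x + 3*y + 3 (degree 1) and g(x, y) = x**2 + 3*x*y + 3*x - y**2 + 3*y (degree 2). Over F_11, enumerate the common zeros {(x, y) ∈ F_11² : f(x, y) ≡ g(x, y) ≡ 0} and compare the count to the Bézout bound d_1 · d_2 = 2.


Common zeros: {(8, 0), (10, 3)}; count = 2; Bézout bound = 2.

deg(f) = 1, deg(g) = 2, so Bézout bound = 2.
Scan x ∈ F_11. For each x, list the y ∈ F_11 with f(x, y) ≡ 0 and those with g(x, y) ≡ 0 (mod 11); the common zeros in that column are the intersection.
  x = 0: f ≡ 0 at y ∈ {10}; g ≡ 0 at y ∈ {0, 3}; common: ∅.
  x = 1: f ≡ 0 at y ∈ {6}; g ≡ 0 at y ∈ ∅; common: ∅.
  x = 2: f ≡ 0 at y ∈ {2}; g ≡ 0 at y ∈ {10}; common: ∅.
  x = 3: f ≡ 0 at y ∈ {9}; g ≡ 0 at y ∈ ∅; common: ∅.
  x = 4: f ≡ 0 at y ∈ {5}; g ≡ 0 at y ∈ ∅; common: ∅.
  x = 5: f ≡ 0 at y ∈ {1}; g ≡ 0 at y ∈ {9}; common: ∅.
  x = 6: f ≡ 0 at y ∈ {8}; g ≡ 0 at y ∈ ∅; common: ∅.
  x = 7: f ≡ 0 at y ∈ {4}; g ≡ 0 at y ∈ {5, 8}; common: ∅.
  x = 8: f ≡ 0 at y ∈ {0}; g ≡ 0 at y ∈ {0, 5}; common: {0}.
  x = 9: f ≡ 0 at y ∈ {7}; g ≡ 0 at y ∈ {9, 10}; common: ∅.
  x = 10: f ≡ 0 at y ∈ {3}; g ≡ 0 at y ∈ {3, 8}; common: {3}.
Collecting: common zeros = {(8, 0), (10, 3)}, so the count is 2.
Comparison with the Bézout bound: 2 ≤ 2 = deg(f)·deg(g), as expected for curves with no common component (the bound is attained).


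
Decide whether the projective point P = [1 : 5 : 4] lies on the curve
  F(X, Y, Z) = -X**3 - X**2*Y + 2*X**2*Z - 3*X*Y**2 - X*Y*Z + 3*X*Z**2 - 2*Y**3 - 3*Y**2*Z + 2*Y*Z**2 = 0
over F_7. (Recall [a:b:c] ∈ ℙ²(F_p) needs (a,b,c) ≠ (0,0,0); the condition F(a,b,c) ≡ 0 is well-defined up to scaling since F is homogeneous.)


F(1,5,4) ≡ 6 (mod 7); P is NOT on the curve.

Evaluate F(1, 5, 4) term-by-term (mod 7).
  -X**3 ↦ -1·1·1·1 = -1
  -X**2*Y ↦ -1·1·5·1 = -5
  2*X**2*Z ↦ 2·1·1·4 = 8
  -3*X*Y**2 ↦ -3·1·25·1 = -75
  -X*Y*Z ↦ -1·1·5·4 = -20
  3*X*Z**2 ↦ 3·1·1·16 = 48
  -2*Y**3 ↦ -2·1·125·1 = -250
  -3*Y**2*Z ↦ -3·1·25·4 = -300
  2*Y*Z**2 ↦ 2·1·5·16 = 160
Sum: F(1, 5, 4) = (-1) + (-5) + (8) + (-75) + (-20) + (48) + (-250) + (-300) + (160) = -435.
Reducing mod 7: -435 ≡ 6 (mod 7).
Since F(a, b, c) ≡ 6 ≠ 0 (mod 7), P does NOT lie on the curve.


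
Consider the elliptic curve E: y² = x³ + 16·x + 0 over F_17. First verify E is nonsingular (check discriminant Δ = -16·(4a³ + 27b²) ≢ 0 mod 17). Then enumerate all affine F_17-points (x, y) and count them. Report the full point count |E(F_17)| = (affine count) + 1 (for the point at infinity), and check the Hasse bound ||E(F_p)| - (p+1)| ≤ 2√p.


Affine points = {(0, 0), (1, 0), (4, 3), (4, 14), (5, 1), (5, 16), (7, 8), (7, 9), (10, 2), (10, 15), (12, 4), (12, 13), (13, 5), (13, 12), (16, 0)}; affine count = 15; |E(F_17)| = 16.

Discriminant check: Δ ∝ 4a³ + 27b² = 4·16³ + 27·0² = 4·4096 + 27·0 ≡ 13 (mod 17). Nonzero ⇒ E is nonsingular.
For each x ∈ F_17, compute rhs = x³ + 16·x + 0 mod 17, then count y ∈ F_17 with y² ≡ rhs.
  x = 0: rhs = 0, matching y values: 0 (1 points).
  x = 1: rhs = 0, matching y values: 0 (1 points).
  x = 2: rhs = 6, matching y values: none (0 points).
  x = 3: rhs = 7, matching y values: none (0 points).
  x = 4: rhs = 9, matching y values: 3, 14 (2 points).
  x = 5: rhs = 1, matching y values: 1, 16 (2 points).
  x = 6: rhs = 6, matching y values: none (0 points).
  x = 7: rhs = 13, matching y values: 8, 9 (2 points).
  x = 8: rhs = 11, matching y values: none (0 points).
  x = 9: rhs = 6, matching y values: none (0 points).
  x = 10: rhs = 4, matching y values: 2, 15 (2 points).
  x = 11: rhs = 11, matching y values: none (0 points).
  x = 12: rhs = 16, matching y values: 4, 13 (2 points).
  x = 13: rhs = 8, matching y values: 5, 12 (2 points).
  x = 14: rhs = 10, matching y values: none (0 points).
  x = 15: rhs = 11, matching y values: none (0 points).
  x = 16: rhs = 0, matching y values: 0 (1 points).
Total affine count: 15.
Full point count |E(F_17)| = 15 + 1 = 16.
Hasse bound: |16 − (17+1)| = |-2| = 2 ≤ 2√17 ≈ 8.2462 ✓.
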